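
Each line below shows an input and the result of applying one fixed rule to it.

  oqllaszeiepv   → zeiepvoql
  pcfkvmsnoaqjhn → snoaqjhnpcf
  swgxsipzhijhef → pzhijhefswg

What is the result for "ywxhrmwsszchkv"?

Each output is the input with this applied: move the first 3 characters to the end (rotate left by 3), then delete the first 3 characters.
Starting from "ywxhrmwsszchkv": after the first operation, "hrmwsszchkvywx"; after the second, "wsszchkvywx".

wsszchkvywx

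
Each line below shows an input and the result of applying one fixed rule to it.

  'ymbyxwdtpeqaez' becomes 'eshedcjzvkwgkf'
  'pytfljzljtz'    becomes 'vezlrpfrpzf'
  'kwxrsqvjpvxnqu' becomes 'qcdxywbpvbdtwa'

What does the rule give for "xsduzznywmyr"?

dyjafftecsex

Each output is the input with this applied: shift every letter 6 places forward in the alphabet (wrapping around).
For "xsduzznywmyr" the result is "dyjafftecsex".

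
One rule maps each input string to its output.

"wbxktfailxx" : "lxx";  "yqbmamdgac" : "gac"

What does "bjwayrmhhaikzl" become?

The transformation: keep only the last 3 characters.
So "bjwayrmhhaikzl" becomes "kzl".

kzl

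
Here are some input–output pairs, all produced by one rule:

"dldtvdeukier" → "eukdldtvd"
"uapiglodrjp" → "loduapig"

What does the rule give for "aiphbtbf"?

In each case the input is transformed by: delete the last 3 characters, then move the last 3 characters to the front (rotate right by 3).
Applying that to "aiphbtbf" gives "phbai".

phbai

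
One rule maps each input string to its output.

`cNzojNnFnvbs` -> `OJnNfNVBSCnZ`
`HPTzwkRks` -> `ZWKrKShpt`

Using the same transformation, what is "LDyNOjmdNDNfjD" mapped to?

Rule — move the first 3 characters to the end (rotate left by 3), then flip the case of every letter.
Applying both steps to "LDyNOjmdNDNfjD": "NOjmdNDNfjDLDy", then "noJMDndnFJdldY".

noJMDndnFJdldY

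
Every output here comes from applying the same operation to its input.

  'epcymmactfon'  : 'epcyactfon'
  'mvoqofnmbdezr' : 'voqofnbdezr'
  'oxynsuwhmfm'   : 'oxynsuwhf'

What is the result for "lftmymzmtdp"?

lftyztdp

The pattern: remove every "m".
So "lftmymzmtdp" becomes "lftyztdp".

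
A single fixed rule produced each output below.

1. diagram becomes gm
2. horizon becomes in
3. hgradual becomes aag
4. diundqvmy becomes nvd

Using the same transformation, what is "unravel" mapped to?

al

The transformation: move the first 2 characters to the end (rotate left by 2), then keep one character in every 3, starting at position 2 (positions 2nd, 5th, 8th, ...).
Working it through for "unravel": intermediate "ravelun", final "al".
(Check on "diagram": → "agramdi" → "gm" ✓)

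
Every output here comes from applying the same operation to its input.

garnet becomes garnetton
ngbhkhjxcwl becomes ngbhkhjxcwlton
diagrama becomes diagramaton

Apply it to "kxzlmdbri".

Each output is the input with this applied: append "ton".
Applying that to "kxzlmdbri" gives "kxzlmdbriton".

kxzlmdbriton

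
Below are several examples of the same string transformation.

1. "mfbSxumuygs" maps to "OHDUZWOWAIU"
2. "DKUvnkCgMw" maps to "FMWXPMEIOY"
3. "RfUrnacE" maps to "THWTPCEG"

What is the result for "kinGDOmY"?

The pattern: shift every letter 2 places forward in the alphabet (wrapping around), then convert every letter to uppercase.
Starting from "kinGDOmY": after the first operation, "mkpIFQoA"; after the second, "MKPIFQOA".

MKPIFQOA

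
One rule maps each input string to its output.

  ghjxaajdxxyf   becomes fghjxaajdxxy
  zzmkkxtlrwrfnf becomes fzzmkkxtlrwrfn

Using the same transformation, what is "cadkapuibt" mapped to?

tcadkapuib

The pattern: move the last character to the front.
On "cadkapuibt" that produces "tcadkapuib".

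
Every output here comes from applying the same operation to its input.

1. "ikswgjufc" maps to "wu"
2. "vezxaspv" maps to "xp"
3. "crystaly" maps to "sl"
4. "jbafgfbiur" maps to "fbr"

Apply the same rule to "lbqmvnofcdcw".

Rule — delete the first character, then keep one character in every 3, starting at position 3 (positions 3rd, 6th, 9th, ...).
For "lbqmvnofcdcw", step one produces "bqmvnofcdcw"; step two turns that into "mod".

mod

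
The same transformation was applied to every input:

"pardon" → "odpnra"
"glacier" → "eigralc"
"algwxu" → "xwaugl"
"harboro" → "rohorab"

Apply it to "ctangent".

nectatgn

Each output is the input with this applied: move the last 3 characters to the front (rotate right by 3), then swap each adjacent pair of characters (1↔2, 3↔4, ...).
On "ctangent": the first step gives "entctang", and the second then gives "nectatgn".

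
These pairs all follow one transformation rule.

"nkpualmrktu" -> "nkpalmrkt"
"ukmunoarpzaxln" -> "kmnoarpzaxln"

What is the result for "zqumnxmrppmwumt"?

The pattern: remove every "u".
Doing the same to "zqumnxmrppmwumt": "zqmnxmrppmwmt".

zqmnxmrppmwmt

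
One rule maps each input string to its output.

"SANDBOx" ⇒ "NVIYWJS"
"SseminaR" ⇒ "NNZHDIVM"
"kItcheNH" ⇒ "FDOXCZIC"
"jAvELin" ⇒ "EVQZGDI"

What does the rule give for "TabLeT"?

The pattern: shift every letter 5 places backward in the alphabet (wrapping around), then convert every letter to uppercase.
On "TabLeT": the first step gives "OvwGzO", and the second then gives "OVWGZO".

OVWGZO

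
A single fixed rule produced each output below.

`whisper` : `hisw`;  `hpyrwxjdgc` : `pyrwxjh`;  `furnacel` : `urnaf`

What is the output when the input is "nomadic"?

oman

The pattern: delete the last 3 characters, then move the first character to the end.
For "nomadic", step one produces "noma"; step two turns that into "oman".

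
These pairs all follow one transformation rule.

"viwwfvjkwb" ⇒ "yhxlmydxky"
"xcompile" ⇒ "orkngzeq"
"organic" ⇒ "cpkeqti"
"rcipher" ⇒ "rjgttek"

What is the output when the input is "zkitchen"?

vejgpbmk

Rule — move the first 3 characters to the end (rotate left by 3), then shift every letter 2 places forward in the alphabet (wrapping around).
For "zkitchen" the result is "vejgpbmk".
(Check on "viwwfvjkwb": → "wfvjkwbviw" → "yhxlmydxky" ✓)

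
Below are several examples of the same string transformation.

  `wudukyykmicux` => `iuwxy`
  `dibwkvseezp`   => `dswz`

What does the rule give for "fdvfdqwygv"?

The transformation: keep one character in every 3, starting at position 1 (positions 1st, 4th, 7th, ...), then sort the characters into alphabetical order.
On "fdvfdqwygv": the first step gives "ffwv", and the second then gives "ffvw".
(Check on "wudukyykmicux": → "wuyix" → "iuwxy" ✓)

ffvw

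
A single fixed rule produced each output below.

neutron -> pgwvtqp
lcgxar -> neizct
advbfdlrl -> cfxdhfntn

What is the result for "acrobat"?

cetqdcv

What's happening: shift every letter 2 places forward in the alphabet (wrapping around).
Applying that to "acrobat" gives "cetqdcv".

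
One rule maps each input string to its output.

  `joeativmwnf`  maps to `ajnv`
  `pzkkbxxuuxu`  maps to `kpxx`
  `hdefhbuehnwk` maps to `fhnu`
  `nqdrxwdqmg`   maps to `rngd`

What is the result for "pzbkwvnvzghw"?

Each output is the input with this applied: keep one character in every 3, starting at position 1 (positions 1st, 4th, 7th, ...), then swap each adjacent pair of characters (1↔2, 3↔4, ...).
For "pzbkwvnvzghw", step one produces "pkng"; step two turns that into "kpgn".

kpgn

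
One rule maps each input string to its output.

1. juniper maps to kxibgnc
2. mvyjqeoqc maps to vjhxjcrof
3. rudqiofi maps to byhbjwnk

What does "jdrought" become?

Rule — shift every letter 7 places backward in the alphabet (wrapping around), then reverse the string.
Applying both steps to "jdrought": "cwkhnzam", then "maznhkwc".
(Check on "juniper": → "cngbixk" → "kxibgnc" ✓)

maznhkwc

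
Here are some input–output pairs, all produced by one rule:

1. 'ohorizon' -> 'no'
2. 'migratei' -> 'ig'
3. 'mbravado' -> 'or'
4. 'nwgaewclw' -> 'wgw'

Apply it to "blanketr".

The rule is to move the last 3 characters to the front (rotate right by 3), then keep one character in every 3, starting at position 3 (positions 3rd, 6th, 9th, ...).
"blanketr" → "etrblank" → "ra".

ra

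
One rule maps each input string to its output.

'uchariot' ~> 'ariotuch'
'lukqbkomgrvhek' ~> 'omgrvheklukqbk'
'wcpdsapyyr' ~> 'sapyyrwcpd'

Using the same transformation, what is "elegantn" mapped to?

gantnele

Rule — swap the front and back halves of the string, then move the last character to the front.
On "elegantn" that produces "gantnele".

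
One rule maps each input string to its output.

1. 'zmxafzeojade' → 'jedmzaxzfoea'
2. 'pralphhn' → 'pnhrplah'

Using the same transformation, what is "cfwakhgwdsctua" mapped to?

Rule — swap each adjacent pair of characters (1↔2, 3↔4, ...), then move the last 3 characters to the front (rotate right by 3).
Applying both steps to "cfwakhgwdsctua": "fcawhkwgsdtcau", then "caufcawhkwgsdt".
(Check on "pralphhn": → "rplahpnh" → "pnhrplah" ✓)

caufcawhkwgsdt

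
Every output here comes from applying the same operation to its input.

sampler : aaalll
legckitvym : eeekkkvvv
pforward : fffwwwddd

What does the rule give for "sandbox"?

aaabbb

The rule is to keep one character in every 3, starting at position 2 (positions 2nd, 5th, 8th, ...), then repeat every character 3 times.
"sandbox" → "aaabbb".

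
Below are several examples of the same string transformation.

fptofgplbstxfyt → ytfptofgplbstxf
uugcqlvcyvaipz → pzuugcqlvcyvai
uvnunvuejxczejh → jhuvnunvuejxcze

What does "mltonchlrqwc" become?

wcmltonchlrq

Looking at the pairs, the operation is to move the last 2 characters to the front (rotate right by 2).
"mltonchlrqwc" → "wcmltonchlrq".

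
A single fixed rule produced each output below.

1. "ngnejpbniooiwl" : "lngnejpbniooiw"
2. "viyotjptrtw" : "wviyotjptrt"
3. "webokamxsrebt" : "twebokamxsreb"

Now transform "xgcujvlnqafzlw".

wxgcujvlnqafzl

The pattern: move the last character to the front.
Doing the same to "xgcujvlnqafzlw": "wxgcujvlnqafzl".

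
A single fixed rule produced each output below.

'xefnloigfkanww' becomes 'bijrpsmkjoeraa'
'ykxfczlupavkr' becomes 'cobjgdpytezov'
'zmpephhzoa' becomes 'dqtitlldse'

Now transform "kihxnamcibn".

omlbreqgmfr

Rule — shift every letter 4 places forward in the alphabet (wrapping around).
On "kihxnamcibn" that produces "omlbreqgmfr".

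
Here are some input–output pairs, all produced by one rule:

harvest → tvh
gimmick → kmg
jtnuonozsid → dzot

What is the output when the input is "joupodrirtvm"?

mrdu

The pattern: reverse the string, then keep one character in every 3, starting at position 1 (positions 1st, 4th, 7th, ...).
So "joupodrirtvm" becomes "mrdu".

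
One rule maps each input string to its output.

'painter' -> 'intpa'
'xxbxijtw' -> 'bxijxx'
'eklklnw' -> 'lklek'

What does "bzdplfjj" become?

The pattern: delete the last 2 characters, then move the first 2 characters to the end (rotate left by 2).
So "bzdplfjj" becomes "dplfbz".

dplfbz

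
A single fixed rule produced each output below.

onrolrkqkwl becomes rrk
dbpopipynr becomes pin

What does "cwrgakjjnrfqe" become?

rknq

The pattern: keep one character in every 3, starting at position 3 (positions 3rd, 6th, 9th, ...).
Applying that to "cwrgakjjnrfqe" gives "rknq".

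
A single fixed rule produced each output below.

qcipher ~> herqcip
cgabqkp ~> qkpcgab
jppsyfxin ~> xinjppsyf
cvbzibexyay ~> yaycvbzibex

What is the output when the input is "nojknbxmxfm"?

In each case the input is transformed by: move the last 3 characters to the front (rotate right by 3).
On "nojknbxmxfm" that produces "xfmnojknbxm".

xfmnojknbxm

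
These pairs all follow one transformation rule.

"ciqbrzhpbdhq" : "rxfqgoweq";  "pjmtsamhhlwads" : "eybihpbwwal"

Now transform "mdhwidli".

What's happening: delete the last 3 characters, then shift every letter 11 places backward in the alphabet (wrapping around).
On "mdhwidli": the first step gives "mdhwi", and the second then gives "bswlx".
(Check on "ciqbrzhpbdhq": → "ciqbrzhpb" → "rxfqgoweq" ✓)

bswlx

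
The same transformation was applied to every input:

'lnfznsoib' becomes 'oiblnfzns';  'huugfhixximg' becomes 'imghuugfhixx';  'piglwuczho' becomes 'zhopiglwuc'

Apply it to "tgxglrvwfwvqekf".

What's happening: move the last 3 characters to the front (rotate right by 3).
Doing the same to "tgxglrvwfwvqekf": "ekftgxglrvwfwvq".

ekftgxglrvwfwvq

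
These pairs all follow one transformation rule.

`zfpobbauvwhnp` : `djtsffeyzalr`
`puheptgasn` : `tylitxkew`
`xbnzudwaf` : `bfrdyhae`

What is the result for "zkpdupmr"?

dothytq

The rule is to shift every letter 4 places forward in the alphabet (wrapping around), then delete the last character.
Applying both steps to "zkpdupmr": "dothytqv", then "dothytq".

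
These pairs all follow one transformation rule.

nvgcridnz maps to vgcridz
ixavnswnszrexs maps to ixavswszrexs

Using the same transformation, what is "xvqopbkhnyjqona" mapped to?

xvqopbkhyjqoa

The pattern: remove every "n".
For "xvqopbkhnyjqona" the result is "xvqopbkhyjqoa".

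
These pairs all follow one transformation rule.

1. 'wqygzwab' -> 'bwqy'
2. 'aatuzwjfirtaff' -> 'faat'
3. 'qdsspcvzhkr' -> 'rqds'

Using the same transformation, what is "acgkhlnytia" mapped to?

aacg

Rule — move the last character to the front, then keep only the first 4 characters.
Applying that to "acgkhlnytia" gives "aacg".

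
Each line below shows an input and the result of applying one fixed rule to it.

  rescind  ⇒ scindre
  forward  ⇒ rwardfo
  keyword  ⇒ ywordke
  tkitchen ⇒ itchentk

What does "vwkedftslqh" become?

kedftslqhvw

The pattern: move the first 2 characters to the end (rotate left by 2).
So "vwkedftslqh" becomes "kedftslqhvw".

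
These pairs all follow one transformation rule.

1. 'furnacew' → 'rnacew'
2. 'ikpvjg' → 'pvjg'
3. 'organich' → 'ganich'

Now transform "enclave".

Each output is the input with this applied: delete the first 2 characters.
Doing the same to "enclave": "clave".

clave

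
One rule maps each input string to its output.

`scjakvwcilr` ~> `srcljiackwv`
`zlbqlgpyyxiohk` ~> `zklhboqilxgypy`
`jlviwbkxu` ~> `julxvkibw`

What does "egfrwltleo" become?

The rule is to take characters alternately from the front and the back (1st, last, 2nd, 2nd-last, ...).
Doing the same to "egfrwltleo": "eogeflrtwl".

eogeflrtwl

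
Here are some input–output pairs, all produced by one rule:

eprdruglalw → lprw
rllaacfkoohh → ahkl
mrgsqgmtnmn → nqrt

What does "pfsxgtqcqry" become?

In each case the input is transformed by: keep one character in every 3, starting at position 2 (positions 2nd, 5th, 8th, ...), then sort the characters into alphabetical order.
Starting from "pfsxgtqcqry": after the first operation, "fgcy"; after the second, "cfgy".

cfgy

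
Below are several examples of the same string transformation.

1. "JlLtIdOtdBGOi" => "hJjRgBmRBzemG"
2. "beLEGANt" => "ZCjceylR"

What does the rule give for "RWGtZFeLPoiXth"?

pueRxdCjnMGvRF

Looking at the pairs, the operation is to shift every letter 2 places backward in the alphabet (wrapping around), then flip the case of every letter.
Working it through for "RWGtZFeLPoiXth": intermediate "PUErXDcJNmgVrf", final "pueRxdCjnMGvRF".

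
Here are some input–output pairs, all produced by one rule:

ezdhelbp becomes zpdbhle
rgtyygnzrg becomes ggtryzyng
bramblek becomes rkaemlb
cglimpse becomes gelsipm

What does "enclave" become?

The pattern: delete the first character, then take characters alternately from the front and the back (1st, last, 2nd, 2nd-last, ...).
Starting from "enclave": after the first operation, "nclave"; after the second, "necvla".

necvla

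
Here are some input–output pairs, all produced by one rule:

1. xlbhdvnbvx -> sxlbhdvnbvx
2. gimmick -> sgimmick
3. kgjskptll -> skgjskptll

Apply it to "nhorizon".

snhorizon

The rule is to prepend "s".
Applying that to "nhorizon" gives "snhorizon".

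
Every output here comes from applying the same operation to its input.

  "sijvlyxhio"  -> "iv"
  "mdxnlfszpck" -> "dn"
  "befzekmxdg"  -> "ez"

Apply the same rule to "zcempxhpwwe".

cm

The transformation: keep every other character starting from the second (positions 2nd, 4th, 6th, ...), then delete the last 3 characters.
Applying both steps to "zcempxhpwwe": "cmxpw", then "cm".
(Check on "mdxnlfszpck": → "dnfzc" → "dn" ✓)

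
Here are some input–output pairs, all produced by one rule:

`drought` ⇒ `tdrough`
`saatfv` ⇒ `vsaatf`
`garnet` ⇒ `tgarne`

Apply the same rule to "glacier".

Each output is the input with this applied: move the last character to the front.
Doing the same to "glacier": "rglacie".

rglacie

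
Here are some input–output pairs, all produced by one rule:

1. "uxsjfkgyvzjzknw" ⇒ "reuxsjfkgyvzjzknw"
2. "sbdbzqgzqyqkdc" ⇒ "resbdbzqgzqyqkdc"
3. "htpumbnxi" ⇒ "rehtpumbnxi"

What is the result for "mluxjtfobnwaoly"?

remluxjtfobnwaoly

The pattern: prepend "re".
Applying that to "mluxjtfobnwaoly" gives "remluxjtfobnwaoly".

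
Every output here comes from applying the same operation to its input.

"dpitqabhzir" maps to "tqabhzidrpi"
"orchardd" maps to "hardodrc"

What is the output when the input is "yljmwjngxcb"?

mwjngxcyblj

Rule — swap the first and last characters, then move the first 3 characters to the end (rotate left by 3).
On "yljmwjngxcb": the first step gives "bljmwjngxcy", and the second then gives "mwjngxcyblj".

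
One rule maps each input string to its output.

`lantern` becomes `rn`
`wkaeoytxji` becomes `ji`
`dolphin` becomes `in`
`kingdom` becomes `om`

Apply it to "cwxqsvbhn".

hn

Each output is the input with this applied: keep only the last 2 characters.
Applying that to "cwxqsvbhn" gives "hn".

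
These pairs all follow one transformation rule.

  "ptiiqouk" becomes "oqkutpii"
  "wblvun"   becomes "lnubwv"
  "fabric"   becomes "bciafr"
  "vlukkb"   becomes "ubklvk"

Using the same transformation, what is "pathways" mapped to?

awsyapht

What's happening: swap each adjacent pair of characters (1↔2, 3↔4, ...), then swap the front and back halves of the string.
For "pathways", step one produces "aphtawsy"; step two turns that into "awsyapht".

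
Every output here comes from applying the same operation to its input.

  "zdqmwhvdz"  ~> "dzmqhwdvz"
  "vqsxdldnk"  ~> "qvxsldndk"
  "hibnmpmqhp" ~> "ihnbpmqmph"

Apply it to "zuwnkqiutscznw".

What's happening: swap each adjacent pair of characters (1↔2, 3↔4, ...).
Doing the same to "zuwnkqiutscznw": "uznwqkuistzcwn".

uznwqkuistzcwn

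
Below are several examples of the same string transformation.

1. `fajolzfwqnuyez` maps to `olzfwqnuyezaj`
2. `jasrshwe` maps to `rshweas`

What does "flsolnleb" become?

olnlebls

In each case the input is transformed by: delete the first character, then move the first 2 characters to the end (rotate left by 2).
For "flsolnleb", step one produces "lsolnleb"; step two turns that into "olnlebls".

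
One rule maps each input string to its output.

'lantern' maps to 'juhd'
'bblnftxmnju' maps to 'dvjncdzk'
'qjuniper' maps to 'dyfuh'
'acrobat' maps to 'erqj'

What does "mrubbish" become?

rryix

The transformation: shift every letter 10 places backward in the alphabet (wrapping around), then delete the first 3 characters.
For "mrubbish", step one produces "chkrryix"; step two turns that into "rryix".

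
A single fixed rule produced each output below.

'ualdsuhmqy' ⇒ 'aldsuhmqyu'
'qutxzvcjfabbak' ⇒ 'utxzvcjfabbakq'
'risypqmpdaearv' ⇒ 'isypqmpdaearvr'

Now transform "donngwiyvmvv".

The transformation: move the first character to the end.
On "donngwiyvmvv" that produces "onngwiyvmvvd".

onngwiyvmvvd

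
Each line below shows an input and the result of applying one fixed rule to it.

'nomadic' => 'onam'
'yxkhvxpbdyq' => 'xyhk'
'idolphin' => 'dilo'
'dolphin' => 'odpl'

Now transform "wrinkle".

rwni

The pattern: swap each adjacent pair of characters (1↔2, 3↔4, ...), then keep only the first 4 characters.
Starting from "wrinkle": after the first operation, "rwnilke"; after the second, "rwni".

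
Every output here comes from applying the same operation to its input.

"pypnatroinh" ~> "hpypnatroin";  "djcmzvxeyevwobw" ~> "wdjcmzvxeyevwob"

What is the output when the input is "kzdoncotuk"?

kkzdoncotu

Each output is the input with this applied: move the last character to the front.
"kzdoncotuk" → "kkzdoncotu".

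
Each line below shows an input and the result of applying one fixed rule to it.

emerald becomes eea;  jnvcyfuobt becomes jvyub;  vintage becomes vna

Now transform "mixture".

mxu

The transformation: delete the last character, then keep every other character starting from the first (positions 1st, 3rd, 5th, ...).
On "mixture" that produces "mxu".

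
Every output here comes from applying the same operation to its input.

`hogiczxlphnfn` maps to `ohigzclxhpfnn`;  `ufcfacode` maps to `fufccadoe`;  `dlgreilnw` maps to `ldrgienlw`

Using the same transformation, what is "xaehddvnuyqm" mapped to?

axheddnvyumq

The pattern: swap each adjacent pair of characters (1↔2, 3↔4, ...).
So "xaehddvnuyqm" becomes "axheddnvyumq".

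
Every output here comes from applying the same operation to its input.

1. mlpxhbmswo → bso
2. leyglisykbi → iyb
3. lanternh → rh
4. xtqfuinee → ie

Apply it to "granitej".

The transformation: keep every other character starting from the second (positions 2nd, 4th, 6th, ...), then delete the first 2 characters.
"granitej" → "tj".

tj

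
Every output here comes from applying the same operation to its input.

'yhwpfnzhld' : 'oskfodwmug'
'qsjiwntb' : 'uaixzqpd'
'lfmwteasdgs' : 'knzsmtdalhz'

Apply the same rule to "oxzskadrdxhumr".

In each case the input is transformed by: shift every letter 7 places forward in the alphabet (wrapping around), then move the last 3 characters to the front (rotate right by 3).
Starting from "oxzskadrdxhumr": after the first operation, "vegzrhkykeobty"; after the second, "btyvegzrhkykeo".

btyvegzrhkykeo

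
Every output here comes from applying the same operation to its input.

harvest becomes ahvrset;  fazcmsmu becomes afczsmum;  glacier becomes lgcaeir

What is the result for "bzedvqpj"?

zbdeqvjp

Rule — swap each adjacent pair of characters (1↔2, 3↔4, ...).
"bzedvqpj" → "zbdeqvjp".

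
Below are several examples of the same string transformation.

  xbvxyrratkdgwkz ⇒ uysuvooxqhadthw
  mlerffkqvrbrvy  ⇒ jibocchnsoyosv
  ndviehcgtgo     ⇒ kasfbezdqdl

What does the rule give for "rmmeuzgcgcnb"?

ojjbrwdzdzky

Rule — shift every letter 3 places backward in the alphabet (wrapping around).
Doing the same to "rmmeuzgcgcnb": "ojjbrwdzdzky".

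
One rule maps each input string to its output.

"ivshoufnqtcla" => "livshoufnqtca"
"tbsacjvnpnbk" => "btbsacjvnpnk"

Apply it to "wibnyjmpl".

pwibnyjml

Each output is the input with this applied: move the last character to the front, then swap the first and last characters.
Starting from "wibnyjmpl": after the first operation, "lwibnyjmp"; after the second, "pwibnyjml".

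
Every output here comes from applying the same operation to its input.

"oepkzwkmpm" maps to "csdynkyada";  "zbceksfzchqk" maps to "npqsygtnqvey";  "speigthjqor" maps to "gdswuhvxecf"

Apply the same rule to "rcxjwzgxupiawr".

Rule — shift every letter 12 places backward in the alphabet (wrapping around).
For "rcxjwzgxupiawr" the result is "fqlxknulidwokf".

fqlxknulidwokf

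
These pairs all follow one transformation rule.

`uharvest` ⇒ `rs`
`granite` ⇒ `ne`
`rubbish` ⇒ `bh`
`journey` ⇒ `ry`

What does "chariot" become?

Looking at the pairs, the operation is to move the first character to the end, then keep one character in every 3, starting at position 3 (positions 3rd, 6th, 9th, ...).
On "chariot": the first step gives "hariotc", and the second then gives "rt".

rt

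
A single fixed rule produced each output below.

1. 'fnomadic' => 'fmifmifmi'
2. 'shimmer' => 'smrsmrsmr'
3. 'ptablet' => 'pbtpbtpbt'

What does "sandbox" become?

sdxsdxsdx

Rule — keep one character in every 3, starting at position 1 (positions 1st, 4th, 7th, ...), then write the whole string 3 times in a row.
Applying both steps to "sandbox": "sdx", then "sdxsdxsdx".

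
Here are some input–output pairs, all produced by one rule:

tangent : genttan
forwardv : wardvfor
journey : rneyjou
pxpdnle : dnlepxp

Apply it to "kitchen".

chenkit

The rule is to move the first 3 characters to the end (rotate left by 3).
Applying that to "kitchen" gives "chenkit".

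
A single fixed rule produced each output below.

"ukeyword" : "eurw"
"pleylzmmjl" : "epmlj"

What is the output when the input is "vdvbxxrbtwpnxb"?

In each case the input is transformed by: keep every other character starting from the first (positions 1st, 3rd, 5th, ...), then swap each adjacent pair of characters (1↔2, 3↔4, ...).
"vdvbxxrbtwpnxb" → "vvxrtpx" → "vvrxptx".

vvrxptx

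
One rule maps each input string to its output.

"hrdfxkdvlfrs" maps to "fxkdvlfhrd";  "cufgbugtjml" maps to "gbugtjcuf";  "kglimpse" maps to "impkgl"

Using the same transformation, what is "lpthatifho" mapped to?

hatiflpt

Looking at the pairs, the operation is to delete the last 2 characters, then move the first 3 characters to the end (rotate left by 3).
On "lpthatifho": the first step gives "lpthatif", and the second then gives "hatiflpt".
(Check on "cufgbugtjml": → "cufgbugtj" → "gbugtjcuf" ✓)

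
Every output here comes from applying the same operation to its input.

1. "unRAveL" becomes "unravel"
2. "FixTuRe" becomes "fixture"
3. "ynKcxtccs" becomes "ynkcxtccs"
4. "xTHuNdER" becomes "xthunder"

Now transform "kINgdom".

The rule is to convert every letter to lowercase.
So "kINgdom" becomes "kingdom".

kingdom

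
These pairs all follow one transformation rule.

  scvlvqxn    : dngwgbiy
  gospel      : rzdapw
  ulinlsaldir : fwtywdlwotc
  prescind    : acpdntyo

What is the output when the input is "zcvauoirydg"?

Looking at the pairs, the operation is to shift every letter 11 places forward in the alphabet (wrapping around).
For "zcvauoirydg" the result is "knglfztcjor".

knglfztcjor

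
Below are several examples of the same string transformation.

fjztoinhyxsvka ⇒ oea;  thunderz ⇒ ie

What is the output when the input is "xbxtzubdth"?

The rule is to shift every letter 5 places forward in the alphabet (wrapping around), then keep only the vowels.
Working it through for "xbxtzubdth": intermediate "cgcyezgiym", final "ei".
(Check on "fjztoinhyxsvka": → "koeytnsmdcxapf" → "oea" ✓)

ei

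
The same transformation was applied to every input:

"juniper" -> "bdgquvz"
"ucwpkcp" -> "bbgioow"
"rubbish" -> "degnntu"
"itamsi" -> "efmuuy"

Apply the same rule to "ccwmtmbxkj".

fijnoovwyy

Rule — shift every letter 12 places forward in the alphabet (wrapping around), then sort the characters into alphabetical order.
"ccwmtmbxkj" → "ooiyfynjwv" → "fijnoovwyy".
(Check on "juniper": → "vgzubqd" → "bdgquvz" ✓)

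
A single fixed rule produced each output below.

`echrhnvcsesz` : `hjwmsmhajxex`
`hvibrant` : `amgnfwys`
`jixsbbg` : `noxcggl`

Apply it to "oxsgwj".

ctlxob

Rule — shift every letter 5 places forward in the alphabet (wrapping around), then swap each adjacent pair of characters (1↔2, 3↔4, ...).
Starting from "oxsgwj": after the first operation, "tcxlbo"; after the second, "ctlxob".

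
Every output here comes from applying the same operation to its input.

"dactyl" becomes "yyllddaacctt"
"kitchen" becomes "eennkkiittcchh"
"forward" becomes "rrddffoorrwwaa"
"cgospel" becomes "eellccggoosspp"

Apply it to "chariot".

In each case the input is transformed by: move the last 2 characters to the front (rotate right by 2), then double every character.
"chariot" → "otchari" → "oottcchhaarrii".

oottcchhaarrii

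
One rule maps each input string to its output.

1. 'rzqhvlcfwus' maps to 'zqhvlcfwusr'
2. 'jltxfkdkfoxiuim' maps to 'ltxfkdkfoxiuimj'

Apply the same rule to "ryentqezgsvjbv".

The transformation: move the first character to the end.
Applying that to "ryentqezgsvjbv" gives "yentqezgsvjbvr".

yentqezgsvjbvr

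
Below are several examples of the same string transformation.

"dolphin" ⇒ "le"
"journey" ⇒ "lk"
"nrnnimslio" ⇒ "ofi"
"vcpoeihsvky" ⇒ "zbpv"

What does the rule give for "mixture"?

fr

Rule — keep one character in every 3, starting at position 2 (positions 2nd, 5th, 8th, ...), then shift every letter 3 places backward in the alphabet (wrapping around).
"mixture" → "iu" → "fr".
(Check on "dolphin": → "oh" → "le" ✓)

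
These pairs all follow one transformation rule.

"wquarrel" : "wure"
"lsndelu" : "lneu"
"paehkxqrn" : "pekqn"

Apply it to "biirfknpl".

bifnl

What's happening: keep every other character starting from the first (positions 1st, 3rd, 5th, ...).
Doing the same to "biirfknpl": "bifnl".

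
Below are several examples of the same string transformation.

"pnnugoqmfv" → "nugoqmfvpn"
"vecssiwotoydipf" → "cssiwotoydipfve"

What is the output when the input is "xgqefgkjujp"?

qefgkjujpxg

Looking at the pairs, the operation is to move the first 2 characters to the end (rotate left by 2).
So "xgqefgkjujp" becomes "qefgkjujpxg".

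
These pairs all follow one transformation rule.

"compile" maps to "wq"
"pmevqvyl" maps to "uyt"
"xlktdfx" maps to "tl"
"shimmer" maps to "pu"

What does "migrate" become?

Each output is the input with this applied: shift every letter 8 places forward in the alphabet (wrapping around), then keep one character in every 3, starting at position 2 (positions 2nd, 5th, 8th, ...).
"migrate" → "uqozibm" → "qi".
(Check on "compile": → "kwuxqtm" → "wq" ✓)

qi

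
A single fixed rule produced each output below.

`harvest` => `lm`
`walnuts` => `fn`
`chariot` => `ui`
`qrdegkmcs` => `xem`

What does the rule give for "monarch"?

hw

The pattern: shift every letter 6 places backward in the alphabet (wrapping around), then keep one character in every 3, starting at position 3 (positions 3rd, 6th, 9th, ...).
Applying both steps to "monarch": "gihulwb", then "hw".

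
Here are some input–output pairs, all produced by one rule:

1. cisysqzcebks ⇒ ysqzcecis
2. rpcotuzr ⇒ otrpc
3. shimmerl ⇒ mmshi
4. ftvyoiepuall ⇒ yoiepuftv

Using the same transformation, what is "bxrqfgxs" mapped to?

qfbxr

The pattern: delete the last 3 characters, then move the first 3 characters to the end (rotate left by 3).
On "bxrqfgxs": the first step gives "bxrqf", and the second then gives "qfbxr".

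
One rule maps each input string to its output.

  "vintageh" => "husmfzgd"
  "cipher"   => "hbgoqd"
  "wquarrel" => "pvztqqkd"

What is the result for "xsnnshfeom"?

Each output is the input with this applied: swap each adjacent pair of characters (1↔2, 3↔4, ...), then shift every letter 1 place backward in the alphabet (wrapping around).
Starting from "xsnnshfeom": after the first operation, "sxnnhsefmo"; after the second, "rwmmgrdeln".
(Check on "vintageh": → "ivtngahe" → "husmfzgd" ✓)

rwmmgrdeln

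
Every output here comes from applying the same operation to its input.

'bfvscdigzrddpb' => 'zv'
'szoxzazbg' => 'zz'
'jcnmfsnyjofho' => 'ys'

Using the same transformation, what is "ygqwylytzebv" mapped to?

zy

What's happening: sort the characters into reverse alphabetical order, then keep only the first 2 characters.
Starting from "ygqwylytzebv": after the first operation, "zyyywvtqlgeb"; after the second, "zy".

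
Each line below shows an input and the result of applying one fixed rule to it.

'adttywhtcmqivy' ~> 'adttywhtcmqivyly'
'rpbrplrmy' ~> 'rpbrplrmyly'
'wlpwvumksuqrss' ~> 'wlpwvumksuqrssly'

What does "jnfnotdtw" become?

The pattern: append "ly".
On "jnfnotdtw" that produces "jnfnotdtwly".

jnfnotdtwly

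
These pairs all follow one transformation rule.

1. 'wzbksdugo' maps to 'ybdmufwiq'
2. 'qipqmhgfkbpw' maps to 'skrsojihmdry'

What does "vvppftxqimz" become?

In each case the input is transformed by: shift every letter 2 places forward in the alphabet (wrapping around).
Applying that to "vvppftxqimz" gives "xxrrhvzskob".

xxrrhvzskob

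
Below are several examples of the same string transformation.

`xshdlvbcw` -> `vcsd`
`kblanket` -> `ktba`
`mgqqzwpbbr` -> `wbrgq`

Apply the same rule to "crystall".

alrs

Rule — keep every other character starting from the second (positions 2nd, 4th, 6th, ...), then move the first 2 characters to the end (rotate left by 2).
For "crystall", step one produces "rsal"; step two turns that into "alrs".
(Check on "xshdlvbcw": → "sdvc" → "vcsd" ✓)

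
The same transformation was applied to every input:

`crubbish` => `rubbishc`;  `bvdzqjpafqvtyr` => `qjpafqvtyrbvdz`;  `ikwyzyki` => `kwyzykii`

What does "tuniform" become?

uniformt

The transformation: swap the front and back halves of the string, then move the last 3 characters to the front (rotate right by 3).
Working it through for "tuniform": intermediate "formtuni", final "uniformt".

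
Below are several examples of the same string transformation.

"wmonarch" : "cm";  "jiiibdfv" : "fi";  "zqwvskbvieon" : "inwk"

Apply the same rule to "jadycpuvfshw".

fwdp

The pattern: swap the front and back halves of the string, then keep one character in every 3, starting at position 3 (positions 3rd, 6th, 9th, ...).
"jadycpuvfshw" → "fwdp".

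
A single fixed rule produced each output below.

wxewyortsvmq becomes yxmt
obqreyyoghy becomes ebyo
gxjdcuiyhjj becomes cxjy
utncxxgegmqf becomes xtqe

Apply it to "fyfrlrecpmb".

lybc

The transformation: keep one character in every 3, starting at position 2 (positions 2nd, 5th, 8th, ...), then swap each adjacent pair of characters (1↔2, 3↔4, ...).
Applying both steps to "fyfrlrecpmb": "ylcb", then "lybc".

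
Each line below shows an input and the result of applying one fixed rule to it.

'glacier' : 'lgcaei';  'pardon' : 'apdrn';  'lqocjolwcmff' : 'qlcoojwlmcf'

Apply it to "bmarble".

mbralb

The pattern: swap each adjacent pair of characters (1↔2, 3↔4, ...), then delete the last character.
Working it through for "bmarble": intermediate "mbralbe", final "mbralb".
(Check on "glacier": → "lgcaeir" → "lgcaei" ✓)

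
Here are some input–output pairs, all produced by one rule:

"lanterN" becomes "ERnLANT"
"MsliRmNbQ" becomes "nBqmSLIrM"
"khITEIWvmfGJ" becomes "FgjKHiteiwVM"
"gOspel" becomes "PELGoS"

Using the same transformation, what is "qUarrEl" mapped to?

ReLQuAR

The pattern: move the last 3 characters to the front (rotate right by 3), then flip the case of every letter.
Working it through for "qUarrEl": intermediate "rElqUar", final "ReLQuAR".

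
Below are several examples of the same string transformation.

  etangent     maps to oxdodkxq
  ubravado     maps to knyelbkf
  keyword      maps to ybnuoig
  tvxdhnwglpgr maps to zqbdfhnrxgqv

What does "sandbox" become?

What's happening: shift every letter 10 places forward in the alphabet (wrapping around), then move the last 3 characters to the front (rotate right by 3).
Doing the same to "sandbox": "lyhckxn".

lyhckxn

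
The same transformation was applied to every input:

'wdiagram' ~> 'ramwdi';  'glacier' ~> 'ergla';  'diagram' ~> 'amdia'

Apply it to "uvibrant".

In each case the input is transformed by: move the first 3 characters to the end (rotate left by 3), then delete the first 2 characters.
"uvibrant" → "brantuvi" → "antuvi".
(Check on "wdiagram": → "agramwdi" → "ramwdi" ✓)

antuvi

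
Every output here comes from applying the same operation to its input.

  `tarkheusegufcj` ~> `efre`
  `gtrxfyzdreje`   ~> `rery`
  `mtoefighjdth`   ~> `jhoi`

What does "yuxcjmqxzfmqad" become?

Each output is the input with this applied: keep one character in every 3, starting at position 3 (positions 3rd, 6th, 9th, ...), then swap the front and back halves of the string.
For "yuxcjmqxzfmqad", step one produces "xmzq"; step two turns that into "zqxm".

zqxm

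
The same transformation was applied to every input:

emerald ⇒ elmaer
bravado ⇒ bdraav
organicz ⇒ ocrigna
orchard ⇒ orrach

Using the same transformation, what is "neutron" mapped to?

The rule is to delete the last character, then take characters alternately from the front and the back (1st, last, 2nd, 2nd-last, ...).
Starting from "neutron": after the first operation, "neutro"; after the second, "noerut".

noerut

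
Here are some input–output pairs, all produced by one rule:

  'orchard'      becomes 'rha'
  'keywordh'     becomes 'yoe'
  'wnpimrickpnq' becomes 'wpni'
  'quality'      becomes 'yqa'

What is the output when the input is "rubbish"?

In each case the input is transformed by: sort the characters into reverse alphabetical order, then keep one character in every 3, starting at position 1 (positions 1st, 4th, 7th, ...).
For "rubbish" the result is "uib".
(Check on "wnpimrickpnq": → "wrqppnnmkiic" → "wpni" ✓)

uib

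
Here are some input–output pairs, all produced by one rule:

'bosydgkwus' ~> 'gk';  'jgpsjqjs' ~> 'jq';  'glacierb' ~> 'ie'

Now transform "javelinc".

The transformation: swap the front and back halves of the string, then keep only the first 2 characters.
Starting from "javelinc": after the first operation, "lincjave"; after the second, "li".

li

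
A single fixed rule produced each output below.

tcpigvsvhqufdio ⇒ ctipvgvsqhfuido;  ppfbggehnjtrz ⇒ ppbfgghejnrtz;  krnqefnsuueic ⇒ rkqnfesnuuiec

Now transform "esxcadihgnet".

secxdahingte

What's happening: swap each adjacent pair of characters (1↔2, 3↔4, ...).
Doing the same to "esxcadihgnet": "secxdahingte".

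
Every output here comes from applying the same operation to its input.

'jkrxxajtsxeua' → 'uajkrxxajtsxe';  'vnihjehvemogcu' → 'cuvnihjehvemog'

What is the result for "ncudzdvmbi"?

bincudzdvm

Each output is the input with this applied: move the last 2 characters to the front (rotate right by 2).
Applying that to "ncudzdvmbi" gives "bincudzdvm".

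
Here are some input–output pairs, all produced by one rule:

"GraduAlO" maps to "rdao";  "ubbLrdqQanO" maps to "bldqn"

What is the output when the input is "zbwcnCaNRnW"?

The transformation: keep every other character starting from the second (positions 2nd, 4th, 6th, ...), then convert every letter to lowercase.
"zbwcnCaNRnW" → "bcCNn" → "bccnn".

bccnn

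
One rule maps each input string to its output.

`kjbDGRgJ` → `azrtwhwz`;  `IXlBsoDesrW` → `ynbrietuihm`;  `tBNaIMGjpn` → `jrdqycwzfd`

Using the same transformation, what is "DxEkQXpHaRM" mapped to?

What's happening: shift every letter 10 places backward in the alphabet (wrapping around), then convert every letter to lowercase.
On "DxEkQXpHaRM": the first step gives "TnUaGNfXqHC", and the second then gives "tnuagnfxqhc".

tnuagnfxqhc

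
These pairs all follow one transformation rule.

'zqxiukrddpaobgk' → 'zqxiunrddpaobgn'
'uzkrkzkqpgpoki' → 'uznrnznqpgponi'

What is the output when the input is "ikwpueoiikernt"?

inwpueoiinernt

What's happening: replace every "k" with "n".
"ikwpueoiikernt" → "inwpueoiinernt".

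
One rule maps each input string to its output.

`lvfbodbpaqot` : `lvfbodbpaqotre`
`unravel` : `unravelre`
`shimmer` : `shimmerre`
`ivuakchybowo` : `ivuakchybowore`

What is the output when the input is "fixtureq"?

fixtureqre

Looking at the pairs, the operation is to append "re".
Doing the same to "fixtureq": "fixtureqre".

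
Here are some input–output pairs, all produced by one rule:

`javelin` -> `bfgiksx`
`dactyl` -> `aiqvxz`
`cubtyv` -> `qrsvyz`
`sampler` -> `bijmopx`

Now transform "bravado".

alosxxy

Each output is the input with this applied: shift every letter 3 places backward in the alphabet (wrapping around), then sort the characters into alphabetical order.
On "bravado": the first step gives "yoxsxal", and the second then gives "alosxxy".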